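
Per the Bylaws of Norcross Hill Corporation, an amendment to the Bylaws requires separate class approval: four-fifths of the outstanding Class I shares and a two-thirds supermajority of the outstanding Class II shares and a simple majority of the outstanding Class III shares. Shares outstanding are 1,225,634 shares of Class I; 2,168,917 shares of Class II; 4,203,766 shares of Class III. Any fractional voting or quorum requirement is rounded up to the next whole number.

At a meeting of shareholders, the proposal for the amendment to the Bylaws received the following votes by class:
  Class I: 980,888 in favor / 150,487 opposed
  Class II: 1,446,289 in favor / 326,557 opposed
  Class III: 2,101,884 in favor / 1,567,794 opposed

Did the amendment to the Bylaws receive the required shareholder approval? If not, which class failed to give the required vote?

Class I: 4/5 of 1225634 = 980507.20, rounded up to 980508; 980,508 required, 980,888 in favor — approved.
Class II: 2/3 of 2168917 = 1445944.67, rounded up to 1445945; 1,445,945 required, 1,446,289 in favor — approved.
Class III: a majority of 4203766 is 2101884; 2,101,884 required, 2,101,884 in favor — approved.

Approved — every class gave the required vote.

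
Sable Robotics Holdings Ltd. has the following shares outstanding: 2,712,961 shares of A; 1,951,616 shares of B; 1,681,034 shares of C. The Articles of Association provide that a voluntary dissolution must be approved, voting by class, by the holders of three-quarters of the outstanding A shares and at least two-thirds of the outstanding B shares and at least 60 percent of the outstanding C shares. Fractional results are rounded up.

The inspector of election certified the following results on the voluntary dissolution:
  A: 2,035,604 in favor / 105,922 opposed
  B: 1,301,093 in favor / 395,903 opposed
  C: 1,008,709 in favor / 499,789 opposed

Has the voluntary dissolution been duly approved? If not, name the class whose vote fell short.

Approved — every class gave the required vote.

A: 3/4 of 2712961 = 2034720.75, rounded up to 2034721; 2,034,721 required, 2,035,604 in favor — approved.
B: 2/3 of 1951616 = 1301077.33, rounded up to 1301078; 1,301,078 required, 1,301,093 in favor — approved.
C: 3/5 of 1681034 = 1008620.40, rounded up to 1008621; 1,008,621 required, 1,008,709 in favor — approved.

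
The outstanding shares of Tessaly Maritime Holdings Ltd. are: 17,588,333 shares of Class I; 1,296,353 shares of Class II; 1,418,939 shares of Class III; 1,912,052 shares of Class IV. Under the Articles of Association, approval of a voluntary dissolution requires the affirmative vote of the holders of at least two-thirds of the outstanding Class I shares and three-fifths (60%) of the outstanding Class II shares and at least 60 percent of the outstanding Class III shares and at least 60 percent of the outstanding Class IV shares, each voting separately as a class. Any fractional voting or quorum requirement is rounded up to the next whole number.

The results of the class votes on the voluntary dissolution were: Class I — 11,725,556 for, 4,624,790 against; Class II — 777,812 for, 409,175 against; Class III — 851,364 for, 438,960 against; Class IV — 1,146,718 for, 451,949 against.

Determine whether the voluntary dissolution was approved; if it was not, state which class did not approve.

Not approved — the Class IV shares did not give the required vote.

Class I: 2/3 of 17588333 = 11725555.33, rounded up to 11725556; 11,725,556 required, 11,725,556 in favor — approved.
Class II: 3/5 of 1296353 = 777811.80, rounded up to 777812; 777,812 required, 777,812 in favor — approved.
Class III: 3/5 of 1418939 = 851363.40, rounded up to 851364; 851,364 required, 851,364 in favor — approved.
Class IV: 3/5 of 1912052 = 1147231.20, rounded up to 1147232; 1,147,232 required, 1,146,718 in favor — not approved.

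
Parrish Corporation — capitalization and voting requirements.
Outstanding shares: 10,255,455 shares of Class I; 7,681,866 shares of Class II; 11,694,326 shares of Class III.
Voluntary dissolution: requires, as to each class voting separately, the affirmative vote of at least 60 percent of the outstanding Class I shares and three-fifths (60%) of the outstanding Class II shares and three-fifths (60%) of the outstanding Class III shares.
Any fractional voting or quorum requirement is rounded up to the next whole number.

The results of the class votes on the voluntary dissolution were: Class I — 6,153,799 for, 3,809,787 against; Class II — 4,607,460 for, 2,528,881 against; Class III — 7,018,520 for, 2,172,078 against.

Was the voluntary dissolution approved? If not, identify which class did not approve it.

Class I: 3/5 of 10255455 = 6153273; 6,153,273 required, 6,153,799 in favor — approved.
Class II: 3/5 of 7681866 = 4609119.60, rounded up to 4609120; 4,609,120 required, 4,607,460 in favor — not approved.
Class III: 3/5 of 11694326 = 7016595.60, rounded up to 7016596; 7,016,596 required, 7,018,520 in favor — approved.

Not approved — the Class II shares did not give the required vote.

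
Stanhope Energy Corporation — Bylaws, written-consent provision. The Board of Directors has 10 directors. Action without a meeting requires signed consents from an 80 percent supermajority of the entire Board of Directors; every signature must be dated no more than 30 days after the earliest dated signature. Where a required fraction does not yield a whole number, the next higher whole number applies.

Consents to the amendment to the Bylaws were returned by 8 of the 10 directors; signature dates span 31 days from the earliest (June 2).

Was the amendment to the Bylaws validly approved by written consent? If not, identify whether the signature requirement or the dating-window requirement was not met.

Not effective — dating-window requirement not satisfied.

Signatures required: an 80 percent supermajority of 10 — 4/5 of 10 = 8, so 8 needed; 8 signed. Sufficient.
Dating window: the latest signature is 31 days after the earliest; the limit is 30 days. Outside the window.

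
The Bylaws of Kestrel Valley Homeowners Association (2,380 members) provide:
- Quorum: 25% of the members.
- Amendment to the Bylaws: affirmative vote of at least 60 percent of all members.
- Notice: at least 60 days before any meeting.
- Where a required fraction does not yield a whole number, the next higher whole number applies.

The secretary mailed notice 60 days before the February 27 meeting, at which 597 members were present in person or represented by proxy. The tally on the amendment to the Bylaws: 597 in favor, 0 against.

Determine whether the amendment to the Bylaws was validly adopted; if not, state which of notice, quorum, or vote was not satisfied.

Notice: 60 days given; 60 required. Satisfied.
Quorum: 25% of 2,380 = 595; 597 present. Satisfied.
Vote: requires three-fifths of all members (2,380); 3/5 of 2380 = 1428, so 1,428 needed; 597 in favor. Not satisfied.

Invalid — vote requirement not satisfied.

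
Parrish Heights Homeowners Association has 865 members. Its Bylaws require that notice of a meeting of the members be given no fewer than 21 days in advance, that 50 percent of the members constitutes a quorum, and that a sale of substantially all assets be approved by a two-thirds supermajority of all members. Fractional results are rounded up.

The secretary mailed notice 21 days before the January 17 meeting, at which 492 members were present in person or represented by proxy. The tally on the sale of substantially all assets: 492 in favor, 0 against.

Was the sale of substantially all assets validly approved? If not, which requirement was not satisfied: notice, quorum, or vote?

Invalid — vote requirement not satisfied.

Notice: 21 days given; 21 required. Satisfied.
Quorum: 50% of 865 = 432.50, rounded up to 433; 492 present. Satisfied.
Vote: requires two-thirds of all members (865); 2/3 of 865 = 576.67, rounded up to 577, so 577 needed; 492 in favor. Not satisfied.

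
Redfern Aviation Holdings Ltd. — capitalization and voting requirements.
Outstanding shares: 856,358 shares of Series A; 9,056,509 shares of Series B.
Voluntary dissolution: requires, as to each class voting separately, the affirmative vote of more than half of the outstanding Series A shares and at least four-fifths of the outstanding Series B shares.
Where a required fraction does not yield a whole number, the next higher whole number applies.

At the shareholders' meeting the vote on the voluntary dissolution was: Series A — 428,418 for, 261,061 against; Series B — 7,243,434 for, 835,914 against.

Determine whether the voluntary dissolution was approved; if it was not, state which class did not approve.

Not approved — the Series B shares did not give the required vote.

Series A: a majority of 856358 is 428180; 428,180 required, 428,418 in favor — approved.
Series B: 4/5 of 9056509 = 7245207.20, rounded up to 7245208; 7,245,208 required, 7,243,434 in favor — not approved.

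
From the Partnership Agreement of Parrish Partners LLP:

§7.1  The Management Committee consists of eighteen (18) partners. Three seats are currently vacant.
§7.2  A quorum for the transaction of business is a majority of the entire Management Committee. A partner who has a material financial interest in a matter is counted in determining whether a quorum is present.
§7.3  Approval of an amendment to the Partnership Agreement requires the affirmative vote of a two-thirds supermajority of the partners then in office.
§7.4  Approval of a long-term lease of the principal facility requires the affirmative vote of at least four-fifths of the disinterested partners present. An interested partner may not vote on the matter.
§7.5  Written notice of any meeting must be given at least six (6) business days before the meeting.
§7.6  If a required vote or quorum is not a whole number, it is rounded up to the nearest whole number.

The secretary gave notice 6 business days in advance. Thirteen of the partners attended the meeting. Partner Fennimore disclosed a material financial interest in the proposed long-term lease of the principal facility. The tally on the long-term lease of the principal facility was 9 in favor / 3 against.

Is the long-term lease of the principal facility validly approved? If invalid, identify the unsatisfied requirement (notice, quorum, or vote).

Notice: 6 business days given; 6 required (6 ≥ 6). Satisfied.
Quorum: 13 present (interested partners count toward quorum); quorum is 10. Satisfied.
Vote: the long-term lease of the principal facility requires four-fifths of the disinterested partners present (13 − 1 = 12). 4/5 of 12 = 9.60, rounded up to 10, so 10 affirmative votes are needed; 9 voted in favor. Not satisfied.

Invalid — vote requirement not satisfied.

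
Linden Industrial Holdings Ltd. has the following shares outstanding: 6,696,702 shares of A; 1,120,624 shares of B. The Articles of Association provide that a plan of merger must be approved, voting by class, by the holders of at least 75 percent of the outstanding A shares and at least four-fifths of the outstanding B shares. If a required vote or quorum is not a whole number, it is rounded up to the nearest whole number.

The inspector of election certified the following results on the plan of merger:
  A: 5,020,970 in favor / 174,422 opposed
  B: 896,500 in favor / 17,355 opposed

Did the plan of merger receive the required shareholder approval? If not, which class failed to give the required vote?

A: 3/4 of 6696702 = 5022526.50, rounded up to 5022527; 5,022,527 required, 5,020,970 in favor — not approved.
B: 4/5 of 1120624 = 896499.20, rounded up to 896500; 896,500 required, 896,500 in favor — approved.

Not approved — the A shares did not give the required vote.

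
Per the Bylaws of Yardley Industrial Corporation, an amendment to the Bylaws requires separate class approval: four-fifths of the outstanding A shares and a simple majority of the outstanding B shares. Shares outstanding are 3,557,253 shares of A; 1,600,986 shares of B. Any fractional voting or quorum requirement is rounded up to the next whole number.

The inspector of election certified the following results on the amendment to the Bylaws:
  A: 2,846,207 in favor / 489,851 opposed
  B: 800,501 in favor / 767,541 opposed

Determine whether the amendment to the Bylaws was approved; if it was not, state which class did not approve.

Approved — every class gave the required vote.

A: 4/5 of 3557253 = 2845802.40, rounded up to 2845803; 2,845,803 required, 2,846,207 in favor — approved.
B: a majority of 1600986 is 800494; 800,494 required, 800,501 in favor — approved.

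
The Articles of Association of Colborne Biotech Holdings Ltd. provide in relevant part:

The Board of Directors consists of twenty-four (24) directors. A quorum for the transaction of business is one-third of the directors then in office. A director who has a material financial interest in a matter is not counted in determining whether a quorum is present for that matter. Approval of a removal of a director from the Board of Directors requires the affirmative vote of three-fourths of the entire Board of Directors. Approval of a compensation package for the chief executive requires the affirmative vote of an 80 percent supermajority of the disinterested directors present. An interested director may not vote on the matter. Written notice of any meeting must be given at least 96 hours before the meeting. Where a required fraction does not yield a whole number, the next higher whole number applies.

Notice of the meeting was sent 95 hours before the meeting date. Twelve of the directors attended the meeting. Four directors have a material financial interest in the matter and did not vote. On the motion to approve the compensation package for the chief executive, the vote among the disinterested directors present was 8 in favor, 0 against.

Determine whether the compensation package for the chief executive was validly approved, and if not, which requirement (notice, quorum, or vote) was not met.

Notice: 95 hours given; 96 required (95 < 96). Not satisfied.
Quorum: 12 present, but the 4 interested directors do not count, leaving 8. Quorum is 8. Satisfied.
Vote: the compensation package for the chief executive requires four-fifths of the disinterested directors present (12 − 4 = 8). 4/5 of 8 = 6.40, rounded up to 7, so 7 affirmative votes are needed; 8 voted in favor. Satisfied.

Invalid — notice requirement not satisfied.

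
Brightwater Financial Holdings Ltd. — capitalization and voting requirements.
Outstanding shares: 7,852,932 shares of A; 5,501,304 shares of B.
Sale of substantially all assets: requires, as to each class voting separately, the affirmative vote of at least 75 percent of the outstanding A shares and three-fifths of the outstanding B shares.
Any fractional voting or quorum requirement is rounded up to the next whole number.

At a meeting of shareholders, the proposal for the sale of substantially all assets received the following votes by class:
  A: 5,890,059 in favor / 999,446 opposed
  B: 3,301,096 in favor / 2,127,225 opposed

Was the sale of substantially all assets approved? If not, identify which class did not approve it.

Approved — every class gave the required vote.

A: 3/4 of 7852932 = 5889699; 5,889,699 required, 5,890,059 in favor — approved.
B: 3/5 of 5501304 = 3300782.40, rounded up to 3300783; 3,300,783 required, 3,301,096 in favor — approved.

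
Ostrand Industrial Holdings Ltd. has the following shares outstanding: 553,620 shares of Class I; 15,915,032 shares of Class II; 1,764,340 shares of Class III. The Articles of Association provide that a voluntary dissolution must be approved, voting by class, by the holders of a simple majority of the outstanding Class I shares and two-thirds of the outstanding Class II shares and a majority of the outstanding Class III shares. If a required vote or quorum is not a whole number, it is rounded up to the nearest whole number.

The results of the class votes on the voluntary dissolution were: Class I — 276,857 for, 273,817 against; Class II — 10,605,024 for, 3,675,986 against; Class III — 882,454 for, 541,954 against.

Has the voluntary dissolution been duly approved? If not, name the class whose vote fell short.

Class I: a majority of 553620 is 276811; 276,811 required, 276,857 in favor — approved.
Class II: 2/3 of 15915032 = 10610021.33, rounded up to 10610022; 10,610,022 required, 10,605,024 in favor — not approved.
Class III: a majority of 1764340 is 882171; 882,171 required, 882,454 in favor — approved.

Not approved — the Class II shares did not give the required vote.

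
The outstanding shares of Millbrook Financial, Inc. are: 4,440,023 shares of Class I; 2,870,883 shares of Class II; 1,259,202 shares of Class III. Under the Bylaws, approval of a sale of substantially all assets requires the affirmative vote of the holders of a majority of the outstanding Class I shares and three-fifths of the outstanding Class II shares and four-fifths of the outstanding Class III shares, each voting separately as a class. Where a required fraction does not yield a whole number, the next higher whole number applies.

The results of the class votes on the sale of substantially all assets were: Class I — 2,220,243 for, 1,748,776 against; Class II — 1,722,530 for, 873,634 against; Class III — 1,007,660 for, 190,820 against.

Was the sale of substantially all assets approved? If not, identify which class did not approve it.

Approved — every class gave the required vote.

Class I: a majority of 4440023 is 2220012; 2,220,012 required, 2,220,243 in favor — approved.
Class II: 3/5 of 2870883 = 1722529.80, rounded up to 1722530; 1,722,530 required, 1,722,530 in favor — approved.
Class III: 4/5 of 1259202 = 1007361.60, rounded up to 1007362; 1,007,362 required, 1,007,660 in favor — approved.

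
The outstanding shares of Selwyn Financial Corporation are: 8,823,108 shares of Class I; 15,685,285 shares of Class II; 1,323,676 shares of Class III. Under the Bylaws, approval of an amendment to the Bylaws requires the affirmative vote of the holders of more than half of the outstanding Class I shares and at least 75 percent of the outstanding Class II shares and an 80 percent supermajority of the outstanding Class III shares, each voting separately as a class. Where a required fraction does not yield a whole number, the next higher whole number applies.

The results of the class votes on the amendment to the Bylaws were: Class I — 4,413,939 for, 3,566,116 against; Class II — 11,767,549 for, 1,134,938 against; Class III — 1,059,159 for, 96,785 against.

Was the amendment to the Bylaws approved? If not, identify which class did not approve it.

Class I: a majority of 8823108 is 4411555; 4,411,555 required, 4,413,939 in favor — approved.
Class II: 3/4 of 15685285 = 11763963.75, rounded up to 11763964; 11,763,964 required, 11,767,549 in favor — approved.
Class III: 4/5 of 1323676 = 1058940.80, rounded up to 1058941; 1,058,941 required, 1,059,159 in favor — approved.

Approved — every class gave the required vote.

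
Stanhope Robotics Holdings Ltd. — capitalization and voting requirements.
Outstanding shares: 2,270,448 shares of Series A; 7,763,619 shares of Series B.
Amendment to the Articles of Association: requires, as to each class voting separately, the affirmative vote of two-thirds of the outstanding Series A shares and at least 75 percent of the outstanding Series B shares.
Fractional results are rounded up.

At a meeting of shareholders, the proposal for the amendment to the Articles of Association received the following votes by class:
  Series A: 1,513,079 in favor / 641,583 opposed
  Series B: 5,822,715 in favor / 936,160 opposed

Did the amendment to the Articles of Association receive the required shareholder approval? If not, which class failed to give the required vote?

Not approved — the Series A shares did not give the required vote.

Series A: 2/3 of 2270448 = 1513632; 1,513,632 required, 1,513,079 in favor — not approved.
Series B: 3/4 of 7763619 = 5822714.25, rounded up to 5822715; 5,822,715 required, 5,822,715 in favor — approved.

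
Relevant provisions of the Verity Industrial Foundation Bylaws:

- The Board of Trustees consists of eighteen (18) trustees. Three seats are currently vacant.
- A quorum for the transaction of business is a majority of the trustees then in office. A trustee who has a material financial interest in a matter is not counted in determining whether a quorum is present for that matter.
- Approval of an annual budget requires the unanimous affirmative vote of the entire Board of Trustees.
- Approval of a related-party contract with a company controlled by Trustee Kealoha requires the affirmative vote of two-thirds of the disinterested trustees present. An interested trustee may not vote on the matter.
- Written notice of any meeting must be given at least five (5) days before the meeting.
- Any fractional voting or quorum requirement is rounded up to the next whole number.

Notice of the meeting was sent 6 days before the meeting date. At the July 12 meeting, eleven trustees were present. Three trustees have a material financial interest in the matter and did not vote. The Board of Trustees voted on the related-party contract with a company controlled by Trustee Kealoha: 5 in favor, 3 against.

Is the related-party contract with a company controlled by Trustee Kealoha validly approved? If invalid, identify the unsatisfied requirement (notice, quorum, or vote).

Notice: 6 days given; 5 required (6 ≥ 5). Satisfied.
Quorum: 11 present, but the 3 interested trustees do not count, leaving 8. Quorum is 8. Satisfied.
Vote: the related-party contract with a company controlled by Trustee Kealoha requires two-thirds of the disinterested trustees present (11 − 3 = 8). 2/3 of 8 = 5.33, rounded up to 6, so 6 affirmative votes are needed; 5 voted in favor. Not satisfied.

Invalid — vote requirement not satisfied.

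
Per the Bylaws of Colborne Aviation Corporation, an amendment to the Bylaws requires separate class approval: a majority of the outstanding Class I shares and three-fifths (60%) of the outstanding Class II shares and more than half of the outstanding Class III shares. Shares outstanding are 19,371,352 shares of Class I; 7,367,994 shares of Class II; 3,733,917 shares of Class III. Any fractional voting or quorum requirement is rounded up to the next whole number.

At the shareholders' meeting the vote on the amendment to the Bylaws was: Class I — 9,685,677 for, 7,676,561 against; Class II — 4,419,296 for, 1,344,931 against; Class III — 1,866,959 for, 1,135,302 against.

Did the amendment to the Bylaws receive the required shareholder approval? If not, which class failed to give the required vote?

Class I: a majority of 19371352 is 9685677; 9,685,677 required, 9,685,677 in favor — approved.
Class II: 3/5 of 7367994 = 4420796.40, rounded up to 4420797; 4,420,797 required, 4,419,296 in favor — not approved.
Class III: a majority of 3733917 is 1866959; 1,866,959 required, 1,866,959 in favor — approved.

Not approved — the Class II shares did not give the required vote.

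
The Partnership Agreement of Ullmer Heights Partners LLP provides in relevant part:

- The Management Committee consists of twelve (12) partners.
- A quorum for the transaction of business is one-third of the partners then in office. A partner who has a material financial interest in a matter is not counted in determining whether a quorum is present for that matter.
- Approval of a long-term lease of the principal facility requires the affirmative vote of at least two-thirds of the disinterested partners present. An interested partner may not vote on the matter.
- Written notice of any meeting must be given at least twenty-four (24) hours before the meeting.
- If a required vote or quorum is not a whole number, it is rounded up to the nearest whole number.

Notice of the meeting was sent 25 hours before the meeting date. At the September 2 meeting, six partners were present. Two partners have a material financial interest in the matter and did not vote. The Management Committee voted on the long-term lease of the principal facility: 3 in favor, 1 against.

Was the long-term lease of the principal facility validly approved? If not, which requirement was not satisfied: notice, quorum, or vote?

Valid — all requirements satisfied.

Notice: 25 hours given; 24 required (25 ≥ 24). Satisfied.
Quorum: 6 present, but the 2 interested partners do not count, leaving 4. Quorum is 4. Satisfied.
Vote: the long-term lease of the principal facility requires two-thirds of the disinterested partners present (6 − 2 = 4). 2/3 of 4 = 2.67, rounded up to 3, so 3 affirmative votes are needed; 3 voted in favor. Satisfied.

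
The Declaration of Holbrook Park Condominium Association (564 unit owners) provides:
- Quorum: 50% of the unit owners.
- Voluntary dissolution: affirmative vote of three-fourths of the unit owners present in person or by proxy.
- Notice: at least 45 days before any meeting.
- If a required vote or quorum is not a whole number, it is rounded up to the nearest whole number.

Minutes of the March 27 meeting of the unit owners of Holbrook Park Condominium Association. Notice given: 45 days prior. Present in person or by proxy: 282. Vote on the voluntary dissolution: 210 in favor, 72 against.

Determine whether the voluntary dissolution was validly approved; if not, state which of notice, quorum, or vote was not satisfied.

Invalid — vote requirement not satisfied.

Notice: 45 days given; 45 required. Satisfied.
Quorum: 50% of 564 = 282; 282 present. Satisfied.
Vote: requires three-fourths of those present (282); 3/4 of 282 = 211.50, rounded up to 212, so 212 needed; 210 in favor. Not satisfied.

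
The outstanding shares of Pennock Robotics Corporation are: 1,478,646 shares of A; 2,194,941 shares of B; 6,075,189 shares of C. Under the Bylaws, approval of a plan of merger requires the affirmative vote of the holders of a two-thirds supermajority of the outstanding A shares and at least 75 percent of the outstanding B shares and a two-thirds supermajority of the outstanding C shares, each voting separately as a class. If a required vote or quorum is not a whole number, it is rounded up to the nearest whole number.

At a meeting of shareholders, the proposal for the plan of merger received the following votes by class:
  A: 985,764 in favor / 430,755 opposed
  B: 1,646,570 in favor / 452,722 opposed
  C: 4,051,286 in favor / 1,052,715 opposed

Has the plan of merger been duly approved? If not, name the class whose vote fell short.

A: 2/3 of 1478646 = 985764; 985,764 required, 985,764 in favor — approved.
B: 3/4 of 2194941 = 1646205.75, rounded up to 1646206; 1,646,206 required, 1,646,570 in favor — approved.
C: 2/3 of 6075189 = 4050126; 4,050,126 required, 4,051,286 in favor — approved.

Approved — every class gave the required vote.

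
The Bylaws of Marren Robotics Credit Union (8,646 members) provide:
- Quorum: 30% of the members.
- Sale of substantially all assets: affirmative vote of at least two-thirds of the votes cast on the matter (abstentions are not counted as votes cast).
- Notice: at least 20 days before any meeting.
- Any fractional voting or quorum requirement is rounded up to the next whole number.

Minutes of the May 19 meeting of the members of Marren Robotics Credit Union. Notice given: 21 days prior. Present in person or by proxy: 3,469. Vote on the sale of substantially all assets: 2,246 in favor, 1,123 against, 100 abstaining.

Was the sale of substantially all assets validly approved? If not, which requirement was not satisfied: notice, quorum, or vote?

Notice: 21 days given; 20 required. Satisfied.
Quorum: 30% of 8,646 = 2,593.80, rounded up to 2,594; 3,469 present. Satisfied.
Vote: requires two-thirds of the votes cast (3,469 − 100 abstaining = 3,369); 2/3 of 3369 = 2246, so 2,246 needed; 2,246 in favor. Satisfied.

Valid — all requirements satisfied.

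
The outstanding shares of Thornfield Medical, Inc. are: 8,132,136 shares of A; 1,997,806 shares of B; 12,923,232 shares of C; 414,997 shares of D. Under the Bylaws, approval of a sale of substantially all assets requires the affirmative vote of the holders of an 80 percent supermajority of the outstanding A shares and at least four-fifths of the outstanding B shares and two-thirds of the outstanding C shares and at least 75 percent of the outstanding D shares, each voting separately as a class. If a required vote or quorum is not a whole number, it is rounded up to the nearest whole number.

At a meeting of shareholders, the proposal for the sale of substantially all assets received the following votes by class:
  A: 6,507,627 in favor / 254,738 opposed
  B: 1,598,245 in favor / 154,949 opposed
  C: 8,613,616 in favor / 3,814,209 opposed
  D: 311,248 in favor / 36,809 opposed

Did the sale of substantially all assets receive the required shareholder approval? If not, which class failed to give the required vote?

Not approved — the C shares did not give the required vote.

A: 4/5 of 8132136 = 6505708.80, rounded up to 6505709; 6,505,709 required, 6,507,627 in favor — approved.
B: 4/5 of 1997806 = 1598244.80, rounded up to 1598245; 1,598,245 required, 1,598,245 in favor — approved.
C: 2/3 of 12923232 = 8615488; 8,615,488 required, 8,613,616 in favor — not approved.
D: 3/4 of 414997 = 311247.75, rounded up to 311248; 311,248 required, 311,248 in favor — approved.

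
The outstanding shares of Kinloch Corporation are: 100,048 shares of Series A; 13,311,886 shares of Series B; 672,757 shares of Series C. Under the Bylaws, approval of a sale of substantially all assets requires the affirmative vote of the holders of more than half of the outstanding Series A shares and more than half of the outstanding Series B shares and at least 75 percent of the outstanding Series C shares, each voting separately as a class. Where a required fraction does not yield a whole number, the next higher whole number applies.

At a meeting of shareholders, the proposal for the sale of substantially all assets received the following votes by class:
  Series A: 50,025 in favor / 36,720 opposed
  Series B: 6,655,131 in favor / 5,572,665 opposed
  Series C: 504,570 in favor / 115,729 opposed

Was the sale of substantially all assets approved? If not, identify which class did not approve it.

Series A: a majority of 100048 is 50025; 50,025 required, 50,025 in favor — approved.
Series B: a majority of 13311886 is 6655944; 6,655,944 required, 6,655,131 in favor — not approved.
Series C: 3/4 of 672757 = 504567.75, rounded up to 504568; 504,568 required, 504,570 in favor — approved.

Not approved — the Series B shares did not give the required vote.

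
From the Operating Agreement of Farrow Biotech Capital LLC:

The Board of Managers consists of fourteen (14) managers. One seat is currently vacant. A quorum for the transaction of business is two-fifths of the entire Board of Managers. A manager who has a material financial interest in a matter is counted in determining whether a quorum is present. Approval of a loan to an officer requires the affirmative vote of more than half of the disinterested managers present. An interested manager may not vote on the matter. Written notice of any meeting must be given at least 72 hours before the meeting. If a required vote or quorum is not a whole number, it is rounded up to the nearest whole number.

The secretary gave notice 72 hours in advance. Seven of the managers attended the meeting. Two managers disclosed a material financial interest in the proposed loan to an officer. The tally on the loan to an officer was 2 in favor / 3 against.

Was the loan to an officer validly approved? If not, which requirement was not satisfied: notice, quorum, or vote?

Notice: 72 hours given; 72 required (72 ≥ 72). Satisfied.
Quorum: 7 present (interested managers count toward quorum); quorum is 6. Satisfied.
Vote: the loan to an officer requires a majority of the disinterested managers present (7 − 2 = 5). A majority of 5 is 3, so 3 affirmative votes are needed; 2 voted in favor. Not satisfied.

Invalid — vote requirement not satisfied.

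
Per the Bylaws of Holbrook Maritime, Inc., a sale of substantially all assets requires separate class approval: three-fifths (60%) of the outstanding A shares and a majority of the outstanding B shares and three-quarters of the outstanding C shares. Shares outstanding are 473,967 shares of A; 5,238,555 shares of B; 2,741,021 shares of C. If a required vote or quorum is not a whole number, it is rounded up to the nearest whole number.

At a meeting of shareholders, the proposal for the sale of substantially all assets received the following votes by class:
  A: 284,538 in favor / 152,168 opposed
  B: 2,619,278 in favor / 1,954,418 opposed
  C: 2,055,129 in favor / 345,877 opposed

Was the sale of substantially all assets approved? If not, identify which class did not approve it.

Not approved — the C shares did not give the required vote.

A: 3/5 of 473967 = 284380.20, rounded up to 284381; 284,381 required, 284,538 in favor — approved.
B: a majority of 5238555 is 2619278; 2,619,278 required, 2,619,278 in favor — approved.
C: 3/4 of 2741021 = 2055765.75, rounded up to 2055766; 2,055,766 required, 2,055,129 in favor — not approved.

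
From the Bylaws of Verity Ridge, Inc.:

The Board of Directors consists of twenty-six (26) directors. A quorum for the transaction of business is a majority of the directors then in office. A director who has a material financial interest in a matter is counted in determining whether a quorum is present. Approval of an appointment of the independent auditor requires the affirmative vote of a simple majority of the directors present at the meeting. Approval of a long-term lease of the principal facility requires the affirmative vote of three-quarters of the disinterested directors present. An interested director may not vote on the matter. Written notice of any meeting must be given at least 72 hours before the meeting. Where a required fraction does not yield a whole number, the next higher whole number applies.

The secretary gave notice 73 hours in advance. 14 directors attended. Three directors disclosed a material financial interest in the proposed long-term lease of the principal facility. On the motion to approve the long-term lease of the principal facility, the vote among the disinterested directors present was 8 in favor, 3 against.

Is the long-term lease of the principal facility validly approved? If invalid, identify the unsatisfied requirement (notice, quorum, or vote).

Invalid — vote requirement not satisfied.

Notice: 73 hours given; 72 required (73 ≥ 72). Satisfied.
Quorum: 14 present (interested directors count toward quorum); quorum is 14. Satisfied.
Vote: the long-term lease of the principal facility requires three-fourths of the disinterested directors present (14 − 3 = 11). 3/4 of 11 = 8.25, rounded up to 9, so 9 affirmative votes are needed; 8 voted in favor. Not satisfied.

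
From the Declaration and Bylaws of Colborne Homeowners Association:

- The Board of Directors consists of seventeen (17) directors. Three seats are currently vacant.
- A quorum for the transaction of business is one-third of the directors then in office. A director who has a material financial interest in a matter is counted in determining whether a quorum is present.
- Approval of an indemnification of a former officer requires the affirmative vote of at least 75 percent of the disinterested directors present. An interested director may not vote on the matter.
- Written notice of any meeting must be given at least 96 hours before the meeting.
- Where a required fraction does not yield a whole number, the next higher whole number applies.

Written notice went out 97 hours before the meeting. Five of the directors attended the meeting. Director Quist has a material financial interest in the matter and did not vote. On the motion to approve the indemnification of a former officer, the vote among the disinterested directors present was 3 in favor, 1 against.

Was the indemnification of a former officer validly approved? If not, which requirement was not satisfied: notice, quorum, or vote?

Notice: 97 hours given; 96 required (97 ≥ 96). Satisfied.
Quorum: 5 present (interested directors count toward quorum); quorum is 5. Satisfied.
Vote: the indemnification of a former officer requires three-fourths of the disinterested directors present (5 − 1 = 4). 3/4 of 4 = 3, so 3 affirmative votes are needed; 3 voted in favor. Satisfied.

Valid — all requirements satisfied.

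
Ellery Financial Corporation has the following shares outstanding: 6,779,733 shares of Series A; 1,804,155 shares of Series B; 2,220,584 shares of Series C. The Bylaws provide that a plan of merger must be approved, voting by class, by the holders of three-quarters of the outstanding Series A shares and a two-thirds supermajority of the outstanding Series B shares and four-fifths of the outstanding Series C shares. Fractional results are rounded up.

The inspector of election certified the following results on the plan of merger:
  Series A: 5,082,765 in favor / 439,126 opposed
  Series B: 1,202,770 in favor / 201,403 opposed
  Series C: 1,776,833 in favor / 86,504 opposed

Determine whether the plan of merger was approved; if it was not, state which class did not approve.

Series A: 3/4 of 6779733 = 5084799.75, rounded up to 5084800; 5,084,800 required, 5,082,765 in favor — not approved.
Series B: 2/3 of 1804155 = 1202770; 1,202,770 required, 1,202,770 in favor — approved.
Series C: 4/5 of 2220584 = 1776467.20, rounded up to 1776468; 1,776,468 required, 1,776,833 in favor — approved.

Not approved — the Series A shares did not give the required vote.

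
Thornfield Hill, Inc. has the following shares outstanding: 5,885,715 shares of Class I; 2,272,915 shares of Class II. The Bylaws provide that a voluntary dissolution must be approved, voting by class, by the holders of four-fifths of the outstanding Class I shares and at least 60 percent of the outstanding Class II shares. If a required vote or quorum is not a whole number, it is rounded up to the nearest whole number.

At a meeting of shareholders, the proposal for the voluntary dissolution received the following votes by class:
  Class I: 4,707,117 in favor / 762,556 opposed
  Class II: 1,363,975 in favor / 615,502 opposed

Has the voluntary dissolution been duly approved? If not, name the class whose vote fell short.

Class I: 4/5 of 5885715 = 4708572; 4,708,572 required, 4,707,117 in favor — not approved.
Class II: 3/5 of 2272915 = 1363749; 1,363,749 required, 1,363,975 in favor — approved.

Not approved — the Class I shares did not give the required vote.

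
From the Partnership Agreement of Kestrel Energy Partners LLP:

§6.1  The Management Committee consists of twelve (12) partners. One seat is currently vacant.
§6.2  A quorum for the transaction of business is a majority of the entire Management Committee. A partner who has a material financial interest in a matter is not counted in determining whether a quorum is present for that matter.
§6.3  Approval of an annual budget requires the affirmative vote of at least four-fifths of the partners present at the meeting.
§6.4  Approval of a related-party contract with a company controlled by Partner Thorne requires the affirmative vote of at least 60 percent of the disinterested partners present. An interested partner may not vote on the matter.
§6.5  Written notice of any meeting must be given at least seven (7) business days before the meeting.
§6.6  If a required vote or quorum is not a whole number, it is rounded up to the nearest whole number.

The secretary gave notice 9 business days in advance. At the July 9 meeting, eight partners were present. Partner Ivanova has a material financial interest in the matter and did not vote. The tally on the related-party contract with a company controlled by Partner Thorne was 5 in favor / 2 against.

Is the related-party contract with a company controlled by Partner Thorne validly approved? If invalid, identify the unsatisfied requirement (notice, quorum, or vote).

Valid — all requirements satisfied.

Notice: 9 business days given; 7 required (9 ≥ 7). Satisfied.
Quorum: 8 present, but the 1 interested partner does not count, leaving 7. Quorum is 7. Satisfied.
Vote: the related-party contract with a company controlled by Partner Thorne requires three-fifths of the disinterested partners present (8 − 1 = 7). 3/5 of 7 = 4.20, rounded up to 5, so 5 affirmative votes are needed; 5 voted in favor. Satisfied.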